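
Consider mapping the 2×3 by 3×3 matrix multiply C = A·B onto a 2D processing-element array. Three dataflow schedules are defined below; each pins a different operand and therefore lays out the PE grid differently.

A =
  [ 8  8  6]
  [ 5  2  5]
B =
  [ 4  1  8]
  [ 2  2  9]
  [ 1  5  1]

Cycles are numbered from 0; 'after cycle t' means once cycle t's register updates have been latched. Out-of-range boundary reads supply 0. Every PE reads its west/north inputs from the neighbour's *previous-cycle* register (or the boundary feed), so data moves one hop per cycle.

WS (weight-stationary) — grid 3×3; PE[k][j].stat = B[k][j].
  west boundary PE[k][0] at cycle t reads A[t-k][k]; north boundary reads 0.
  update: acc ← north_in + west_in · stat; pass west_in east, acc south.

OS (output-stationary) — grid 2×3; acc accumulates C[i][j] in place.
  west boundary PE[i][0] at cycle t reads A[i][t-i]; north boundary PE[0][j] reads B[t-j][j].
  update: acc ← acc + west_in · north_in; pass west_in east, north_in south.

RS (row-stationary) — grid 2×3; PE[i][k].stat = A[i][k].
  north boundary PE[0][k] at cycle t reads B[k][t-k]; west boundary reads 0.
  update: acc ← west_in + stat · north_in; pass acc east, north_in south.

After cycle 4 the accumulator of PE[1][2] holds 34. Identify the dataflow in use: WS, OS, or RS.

WS (3×3 grid), PE[1][2]:
  step 0 · PE1,2: acc=0; fwd→0 fwd↓0
  step 1 · PE1,2: acc=0; fwd→0 fwd↓0
  step 2 · PE1,2: acc=0; fwd→0 fwd↓0
  step 3 · PE1,2: acc=136; fwd→8 fwd↓136
  step 4 · PE1,2: acc=58; fwd→2 fwd↓58
OS (2×3 grid), PE[1][2]:
  step 0 · PE1,2: acc=0; fwd→0 fwd↓0
  step 1 · PE1,2: acc=0; fwd→0 fwd↓0
  step 2 · PE1,2: acc=0; fwd→0 fwd↓0
  step 3 · PE1,2: acc=40; fwd→5 fwd↓8
  step 4 · PE1,2: acc=58; fwd→2 fwd↓9
RS (2×3 grid), PE[1][2]:
  step 0 · PE1,2: acc=0; fwd→0 fwd↓0
  step 1 · PE1,2: acc=0; fwd→0 fwd↓0
  step 2 · PE1,2: acc=0; fwd→0 fwd↓0
  step 3 · PE1,2: acc=29; fwd→29 fwd↓1
  step 4 · PE1,2: acc=34; fwd→34 fwd↓5

dataflow = RS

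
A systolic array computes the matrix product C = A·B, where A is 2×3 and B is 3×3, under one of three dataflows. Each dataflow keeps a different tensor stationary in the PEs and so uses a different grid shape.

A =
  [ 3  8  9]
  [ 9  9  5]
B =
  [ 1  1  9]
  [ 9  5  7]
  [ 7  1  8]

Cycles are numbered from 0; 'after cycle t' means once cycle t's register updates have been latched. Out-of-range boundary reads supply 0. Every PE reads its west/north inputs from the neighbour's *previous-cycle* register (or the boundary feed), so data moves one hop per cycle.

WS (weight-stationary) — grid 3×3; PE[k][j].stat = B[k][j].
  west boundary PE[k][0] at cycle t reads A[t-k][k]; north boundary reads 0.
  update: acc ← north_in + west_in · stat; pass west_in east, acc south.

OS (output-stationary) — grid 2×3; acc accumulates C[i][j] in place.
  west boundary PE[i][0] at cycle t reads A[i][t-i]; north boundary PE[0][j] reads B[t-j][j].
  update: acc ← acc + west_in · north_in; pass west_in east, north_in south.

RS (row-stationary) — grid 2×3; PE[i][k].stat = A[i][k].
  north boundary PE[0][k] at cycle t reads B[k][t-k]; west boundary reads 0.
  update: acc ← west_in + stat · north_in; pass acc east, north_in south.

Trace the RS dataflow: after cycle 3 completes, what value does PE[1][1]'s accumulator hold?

RS 2×3: PE[1][1] cycle-by-cycle (with neighbour feeds):
  @0  [0,1]  acc 0  |  →0  ↓0
  @0  [1,0]  acc 0  |  →0  ↓0
  @0  [1,1]  acc 0  |  →0  ↓0
  @1  [0,1]  acc 75  |  →75  ↓9
  @1  [1,0]  acc 9  |  →9  ↓1
  @1  [1,1]  acc 0  |  →0  ↓0
  @2  [0,1]  acc 43  |  →43  ↓5
  @2  [1,0]  acc 9  |  →9  ↓1
  @2  [1,1]  acc 90  |  →90  ↓9
  @3  [0,1]  acc 83  |  →83  ↓7
  @3  [1,0]  acc 81  |  →81  ↓9
  @3  [1,1]  acc 54  |  →54  ↓5

PE[1][1].acc = 54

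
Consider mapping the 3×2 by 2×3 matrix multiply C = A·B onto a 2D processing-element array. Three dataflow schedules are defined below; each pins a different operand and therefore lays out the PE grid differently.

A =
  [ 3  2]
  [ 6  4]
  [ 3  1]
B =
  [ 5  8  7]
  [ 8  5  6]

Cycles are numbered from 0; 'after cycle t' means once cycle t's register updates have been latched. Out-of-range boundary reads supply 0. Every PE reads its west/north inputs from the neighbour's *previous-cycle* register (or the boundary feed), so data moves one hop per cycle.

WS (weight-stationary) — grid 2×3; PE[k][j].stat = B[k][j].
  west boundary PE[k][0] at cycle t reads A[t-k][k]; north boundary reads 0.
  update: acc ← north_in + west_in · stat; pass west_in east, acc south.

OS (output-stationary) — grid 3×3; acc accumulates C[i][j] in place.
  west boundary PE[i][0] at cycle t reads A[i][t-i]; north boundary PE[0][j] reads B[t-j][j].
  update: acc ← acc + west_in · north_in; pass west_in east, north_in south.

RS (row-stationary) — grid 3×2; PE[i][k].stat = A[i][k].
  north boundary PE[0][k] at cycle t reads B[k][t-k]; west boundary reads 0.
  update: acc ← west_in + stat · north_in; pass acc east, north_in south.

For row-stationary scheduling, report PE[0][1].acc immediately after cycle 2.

PE[0][1].acc = 34

Tracing RS — 3×2 array, target PE[0][1]:
  @0  [0,0]  acc 15  |  →15  ↓5
  @0  [0,1]  acc 0  |  →0  ↓0
  @1  [0,0]  acc 24  |  →24  ↓8
  @1  [0,1]  acc 31  |  →31  ↓8
  @2  [0,0]  acc 21  |  →21  ↓7
  @2  [0,1]  acc 34  |  →34  ↓5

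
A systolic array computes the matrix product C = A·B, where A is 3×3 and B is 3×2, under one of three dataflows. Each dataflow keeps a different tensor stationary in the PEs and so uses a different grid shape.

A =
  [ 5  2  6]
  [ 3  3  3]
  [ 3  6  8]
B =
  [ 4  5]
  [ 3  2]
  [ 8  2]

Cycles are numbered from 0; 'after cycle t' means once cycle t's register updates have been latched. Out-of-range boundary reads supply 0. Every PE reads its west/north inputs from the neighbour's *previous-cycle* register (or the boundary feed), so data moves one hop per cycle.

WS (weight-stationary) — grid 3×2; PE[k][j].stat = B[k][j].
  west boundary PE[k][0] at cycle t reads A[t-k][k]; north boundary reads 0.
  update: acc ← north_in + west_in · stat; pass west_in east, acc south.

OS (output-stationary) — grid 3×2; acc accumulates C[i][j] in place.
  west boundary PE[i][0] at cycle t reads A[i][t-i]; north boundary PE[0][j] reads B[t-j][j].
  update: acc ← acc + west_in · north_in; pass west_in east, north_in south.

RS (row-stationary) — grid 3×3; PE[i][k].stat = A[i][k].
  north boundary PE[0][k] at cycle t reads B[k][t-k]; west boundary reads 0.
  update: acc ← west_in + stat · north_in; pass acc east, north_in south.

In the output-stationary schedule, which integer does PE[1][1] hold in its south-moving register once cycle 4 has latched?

OS 3×2: PE[1][1] cycle-by-cycle (with neighbour feeds):
  [0] (0,1) acc=0 (h:0 v:0)
  [0] (1,0) acc=0 (h:0 v:0)
  [0] (1,1) acc=0 (h:0 v:0)
  [1] (0,1) acc=25 (h:5 v:5)
  [1] (1,0) acc=12 (h:3 v:4)
  [1] (1,1) acc=0 (h:0 v:0)
  [2] (0,1) acc=29 (h:2 v:2)
  [2] (1,0) acc=21 (h:3 v:3)
  [2] (1,1) acc=15 (h:3 v:5)
  [3] (0,1) acc=41 (h:6 v:2)
  [3] (1,0) acc=45 (h:3 v:8)
  [3] (1,1) acc=21 (h:3 v:2)
  [4] (0,1) acc=41 (h:0 v:0)
  [4] (1,0) acc=45 (h:0 v:0)
  [4] (1,1) acc=27 (h:3 v:2)

register = 2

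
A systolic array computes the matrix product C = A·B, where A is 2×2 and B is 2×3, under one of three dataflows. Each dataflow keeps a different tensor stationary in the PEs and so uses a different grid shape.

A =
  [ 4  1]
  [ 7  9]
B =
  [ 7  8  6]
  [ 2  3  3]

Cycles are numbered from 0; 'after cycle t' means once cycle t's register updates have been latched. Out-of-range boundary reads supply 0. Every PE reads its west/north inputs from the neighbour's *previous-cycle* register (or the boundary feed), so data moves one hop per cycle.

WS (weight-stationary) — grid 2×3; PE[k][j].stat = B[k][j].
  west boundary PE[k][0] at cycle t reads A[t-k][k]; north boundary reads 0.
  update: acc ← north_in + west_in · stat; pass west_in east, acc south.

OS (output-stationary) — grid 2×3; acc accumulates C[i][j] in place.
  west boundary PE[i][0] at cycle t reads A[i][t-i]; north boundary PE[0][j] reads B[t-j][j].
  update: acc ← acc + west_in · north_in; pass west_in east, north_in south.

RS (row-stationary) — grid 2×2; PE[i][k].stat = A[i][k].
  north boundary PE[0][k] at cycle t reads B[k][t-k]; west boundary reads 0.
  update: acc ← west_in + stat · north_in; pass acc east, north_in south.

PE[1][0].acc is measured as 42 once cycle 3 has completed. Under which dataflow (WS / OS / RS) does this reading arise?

WS (2×3 grid), PE[1][0]:
  0: (1,0).acc=0  regs=<0,0>
  1: (1,0).acc=30  regs=<1,30>
  2: (1,0).acc=67  regs=<9,67>
  3: (1,0).acc=0  regs=<0,0>
OS (2×3 grid), PE[1][0]:
  0: (1,0).acc=0  regs=<0,0>
  1: (1,0).acc=49  regs=<7,7>
  2: (1,0).acc=67  regs=<9,2>
  3: (1,0).acc=67  regs=<0,0>
RS (2×2 grid), PE[1][0]:
  0: (1,0).acc=0  regs=<0,0>
  1: (1,0).acc=49  regs=<49,7>
  2: (1,0).acc=56  regs=<56,8>
  3: (1,0).acc=42  regs=<42,6>

dataflow = RS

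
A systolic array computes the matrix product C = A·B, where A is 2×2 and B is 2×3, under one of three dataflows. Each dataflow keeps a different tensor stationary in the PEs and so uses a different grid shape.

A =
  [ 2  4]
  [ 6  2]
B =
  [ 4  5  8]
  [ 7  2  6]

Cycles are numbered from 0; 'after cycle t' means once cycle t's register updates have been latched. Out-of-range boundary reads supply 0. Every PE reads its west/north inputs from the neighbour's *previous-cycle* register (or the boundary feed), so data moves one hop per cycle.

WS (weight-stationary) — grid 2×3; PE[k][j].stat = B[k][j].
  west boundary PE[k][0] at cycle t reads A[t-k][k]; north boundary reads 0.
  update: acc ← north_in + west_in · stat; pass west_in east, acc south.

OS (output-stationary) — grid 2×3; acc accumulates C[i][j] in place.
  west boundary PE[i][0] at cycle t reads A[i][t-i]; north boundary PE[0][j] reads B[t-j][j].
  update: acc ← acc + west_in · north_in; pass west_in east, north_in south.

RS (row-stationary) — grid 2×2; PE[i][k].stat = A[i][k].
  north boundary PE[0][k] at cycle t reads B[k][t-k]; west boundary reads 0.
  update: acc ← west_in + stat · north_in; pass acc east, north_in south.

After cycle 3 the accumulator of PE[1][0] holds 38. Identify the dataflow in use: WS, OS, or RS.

dataflow = OS

WS (2×3 grid), PE[1][0]:
  0: (1,0).acc=0  regs=<0,0>
  1: (1,0).acc=36  regs=<4,36>
  2: (1,0).acc=38  regs=<2,38>
  3: (1,0).acc=0  regs=<0,0>
OS (2×3 grid), PE[1][0]:
  0: (1,0).acc=0  regs=<0,0>
  1: (1,0).acc=24  regs=<6,4>
  2: (1,0).acc=38  regs=<2,7>
  3: (1,0).acc=38  regs=<0,0>
RS (2×2 grid), PE[1][0]:
  0: (1,0).acc=0  regs=<0,0>
  1: (1,0).acc=24  regs=<24,4>
  2: (1,0).acc=30  regs=<30,5>
  3: (1,0).acc=48  regs=<48,8>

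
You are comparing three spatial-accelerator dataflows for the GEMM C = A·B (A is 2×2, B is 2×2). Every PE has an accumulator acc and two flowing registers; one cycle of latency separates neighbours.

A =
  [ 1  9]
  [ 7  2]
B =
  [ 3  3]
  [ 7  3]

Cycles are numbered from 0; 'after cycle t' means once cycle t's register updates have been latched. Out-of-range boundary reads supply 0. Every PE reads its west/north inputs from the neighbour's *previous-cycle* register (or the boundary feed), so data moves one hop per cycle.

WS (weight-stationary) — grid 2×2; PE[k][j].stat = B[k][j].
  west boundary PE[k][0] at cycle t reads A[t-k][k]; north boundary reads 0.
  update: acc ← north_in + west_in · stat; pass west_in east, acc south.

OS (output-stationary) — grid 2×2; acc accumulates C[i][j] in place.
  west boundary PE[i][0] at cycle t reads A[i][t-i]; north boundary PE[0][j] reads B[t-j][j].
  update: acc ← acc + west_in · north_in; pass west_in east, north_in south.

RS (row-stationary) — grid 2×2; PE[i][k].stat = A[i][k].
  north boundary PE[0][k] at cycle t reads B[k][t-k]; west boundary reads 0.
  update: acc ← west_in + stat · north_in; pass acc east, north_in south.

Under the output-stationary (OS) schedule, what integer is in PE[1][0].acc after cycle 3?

OS on a 2×2 grid — tracing PE[1][0] and its feeders:
  [0] (0,0) acc=3 (h:1 v:3)
  [0] (1,0) acc=0 (h:0 v:0)
  [1] (0,0) acc=66 (h:9 v:7)
  [1] (1,0) acc=21 (h:7 v:3)
  [2] (0,0) acc=66 (h:0 v:0)
  [2] (1,0) acc=35 (h:2 v:7)
  [3] (0,0) acc=66 (h:0 v:0)
  [3] (1,0) acc=35 (h:0 v:0)

PE[1][0].acc = 35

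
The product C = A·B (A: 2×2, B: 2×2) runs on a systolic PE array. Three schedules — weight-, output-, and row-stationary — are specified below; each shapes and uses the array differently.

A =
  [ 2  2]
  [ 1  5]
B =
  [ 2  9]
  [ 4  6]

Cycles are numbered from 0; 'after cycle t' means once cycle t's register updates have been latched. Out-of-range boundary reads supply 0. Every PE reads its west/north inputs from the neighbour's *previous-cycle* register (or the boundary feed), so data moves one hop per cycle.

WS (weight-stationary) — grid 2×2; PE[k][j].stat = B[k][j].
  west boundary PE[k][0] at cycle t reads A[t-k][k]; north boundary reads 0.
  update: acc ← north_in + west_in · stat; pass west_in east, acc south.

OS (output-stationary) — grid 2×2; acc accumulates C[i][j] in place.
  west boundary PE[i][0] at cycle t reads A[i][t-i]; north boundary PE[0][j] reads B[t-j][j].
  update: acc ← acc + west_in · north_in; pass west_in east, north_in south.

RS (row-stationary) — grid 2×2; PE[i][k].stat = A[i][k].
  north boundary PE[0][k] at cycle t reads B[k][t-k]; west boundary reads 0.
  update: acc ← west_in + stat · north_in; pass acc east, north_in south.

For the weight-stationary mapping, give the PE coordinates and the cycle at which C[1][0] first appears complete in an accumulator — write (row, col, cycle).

WS — PE[1][0] is where C[1][0] collects:
  t=0 PE[1][0]: acc=0 h=0 v=0
  t=1 PE[1][0]: acc=12 h=2 v=12
  t=2 PE[1][0]: acc=22 h=5 v=22

(row, col, cycle) = (1, 0, 2)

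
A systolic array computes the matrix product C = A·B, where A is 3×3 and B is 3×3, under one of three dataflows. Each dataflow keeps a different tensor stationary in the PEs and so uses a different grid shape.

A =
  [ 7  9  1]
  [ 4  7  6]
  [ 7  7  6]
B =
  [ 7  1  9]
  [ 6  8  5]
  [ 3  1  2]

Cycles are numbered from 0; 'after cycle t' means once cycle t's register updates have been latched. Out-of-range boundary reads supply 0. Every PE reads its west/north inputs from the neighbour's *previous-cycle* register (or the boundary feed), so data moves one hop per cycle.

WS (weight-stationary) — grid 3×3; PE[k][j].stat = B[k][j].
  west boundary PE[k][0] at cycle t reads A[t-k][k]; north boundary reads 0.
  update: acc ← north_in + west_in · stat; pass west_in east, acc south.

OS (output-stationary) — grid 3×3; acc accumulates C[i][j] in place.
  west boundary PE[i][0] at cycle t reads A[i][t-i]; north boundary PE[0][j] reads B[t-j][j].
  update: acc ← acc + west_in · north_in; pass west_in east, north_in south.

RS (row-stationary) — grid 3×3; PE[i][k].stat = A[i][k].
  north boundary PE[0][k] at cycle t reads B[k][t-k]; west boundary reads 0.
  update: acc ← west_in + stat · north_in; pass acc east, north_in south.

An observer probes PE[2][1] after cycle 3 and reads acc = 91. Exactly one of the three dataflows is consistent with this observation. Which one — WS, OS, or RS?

dataflow = RS

Under WS (3×3), PE[2][1]:
  @0  [2,1]  acc 0  |  →0  ↓0
  @1  [2,1]  acc 0  |  →0  ↓0
  @2  [2,1]  acc 0  |  →0  ↓0
  @3  [2,1]  acc 80  |  →1  ↓80
Under OS (3×3), PE[2][1]:
  @0  [2,1]  acc 0  |  →0  ↓0
  @1  [2,1]  acc 0  |  →0  ↓0
  @2  [2,1]  acc 0  |  →0  ↓0
  @3  [2,1]  acc 7  |  →7  ↓1
Under RS (3×3), PE[2][1]:
  @0  [2,1]  acc 0  |  →0  ↓0
  @1  [2,1]  acc 0  |  →0  ↓0
  @2  [2,1]  acc 0  |  →0  ↓0
  @3  [2,1]  acc 91  |  →91  ↓6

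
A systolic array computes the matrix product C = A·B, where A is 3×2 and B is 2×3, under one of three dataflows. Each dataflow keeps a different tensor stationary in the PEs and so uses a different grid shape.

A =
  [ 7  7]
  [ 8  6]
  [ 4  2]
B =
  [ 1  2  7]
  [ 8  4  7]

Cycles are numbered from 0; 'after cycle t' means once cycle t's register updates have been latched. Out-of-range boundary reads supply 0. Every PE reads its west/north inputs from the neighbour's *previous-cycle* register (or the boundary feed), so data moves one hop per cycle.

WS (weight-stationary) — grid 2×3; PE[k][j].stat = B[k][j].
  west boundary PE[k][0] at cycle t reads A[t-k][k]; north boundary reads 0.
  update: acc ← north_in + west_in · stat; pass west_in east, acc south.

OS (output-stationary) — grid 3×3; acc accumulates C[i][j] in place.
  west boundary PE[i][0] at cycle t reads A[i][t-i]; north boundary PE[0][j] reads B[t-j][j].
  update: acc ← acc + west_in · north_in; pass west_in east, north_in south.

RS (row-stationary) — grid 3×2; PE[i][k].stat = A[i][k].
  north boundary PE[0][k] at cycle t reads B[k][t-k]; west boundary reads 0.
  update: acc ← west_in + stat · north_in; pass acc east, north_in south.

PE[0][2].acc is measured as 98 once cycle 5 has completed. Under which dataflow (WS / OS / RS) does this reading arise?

— WS: 2×3; PE[0][2] trace:
  after 0 — PE[0][2] acc=0, pass-E 0, pass-S 0
  after 1 — PE[0][2] acc=0, pass-E 0, pass-S 0
  after 2 — PE[0][2] acc=49, pass-E 7, pass-S 49
  after 3 — PE[0][2] acc=56, pass-E 8, pass-S 56
  after 4 — PE[0][2] acc=28, pass-E 4, pass-S 28
  after 5 — PE[0][2] acc=0, pass-E 0, pass-S 0
— OS: 3×3; PE[0][2] trace:
  after 0 — PE[0][2] acc=0, pass-E 0, pass-S 0
  after 1 — PE[0][2] acc=0, pass-E 0, pass-S 0
  after 2 — PE[0][2] acc=49, pass-E 7, pass-S 7
  after 3 — PE[0][2] acc=98, pass-E 7, pass-S 7
  after 4 — PE[0][2] acc=98, pass-E 0, pass-S 0
  after 5 — PE[0][2] acc=98, pass-E 0, pass-S 0
— RS: 3×2 array has no PE[0][2].

dataflow = OS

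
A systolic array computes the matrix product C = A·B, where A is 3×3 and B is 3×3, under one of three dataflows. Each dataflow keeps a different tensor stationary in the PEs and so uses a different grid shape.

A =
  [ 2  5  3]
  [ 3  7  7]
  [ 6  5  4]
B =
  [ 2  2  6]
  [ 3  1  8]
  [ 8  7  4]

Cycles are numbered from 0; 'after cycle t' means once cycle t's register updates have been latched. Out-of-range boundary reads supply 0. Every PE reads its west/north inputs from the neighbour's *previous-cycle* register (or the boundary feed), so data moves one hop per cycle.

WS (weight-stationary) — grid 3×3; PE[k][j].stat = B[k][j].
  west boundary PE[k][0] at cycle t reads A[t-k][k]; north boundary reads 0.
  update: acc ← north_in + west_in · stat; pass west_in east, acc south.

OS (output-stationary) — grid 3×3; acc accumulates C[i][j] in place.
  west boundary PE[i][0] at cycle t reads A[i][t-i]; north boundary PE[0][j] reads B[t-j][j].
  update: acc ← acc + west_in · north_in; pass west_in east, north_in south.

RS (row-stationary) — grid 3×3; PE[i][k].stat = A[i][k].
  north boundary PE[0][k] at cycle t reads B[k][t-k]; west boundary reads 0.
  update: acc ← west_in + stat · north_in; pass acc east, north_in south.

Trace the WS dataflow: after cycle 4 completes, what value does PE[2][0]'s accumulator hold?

PE[2][0].acc = 59

Tracing WS — 3×3 array, target PE[2][0]:
  @0  [1,0]  acc 0  |  →0  ↓0
  @0  [2,0]  acc 0  |  →0  ↓0
  @1  [1,0]  acc 19  |  →5  ↓19
  @1  [2,0]  acc 0  |  →0  ↓0
  @2  [1,0]  acc 27  |  →7  ↓27
  @2  [2,0]  acc 43  |  →3  ↓43
  @3  [1,0]  acc 27  |  →5  ↓27
  @3  [2,0]  acc 83  |  →7  ↓83
  @4  [1,0]  acc 0  |  →0  ↓0
  @4  [2,0]  acc 59  |  →4  ↓59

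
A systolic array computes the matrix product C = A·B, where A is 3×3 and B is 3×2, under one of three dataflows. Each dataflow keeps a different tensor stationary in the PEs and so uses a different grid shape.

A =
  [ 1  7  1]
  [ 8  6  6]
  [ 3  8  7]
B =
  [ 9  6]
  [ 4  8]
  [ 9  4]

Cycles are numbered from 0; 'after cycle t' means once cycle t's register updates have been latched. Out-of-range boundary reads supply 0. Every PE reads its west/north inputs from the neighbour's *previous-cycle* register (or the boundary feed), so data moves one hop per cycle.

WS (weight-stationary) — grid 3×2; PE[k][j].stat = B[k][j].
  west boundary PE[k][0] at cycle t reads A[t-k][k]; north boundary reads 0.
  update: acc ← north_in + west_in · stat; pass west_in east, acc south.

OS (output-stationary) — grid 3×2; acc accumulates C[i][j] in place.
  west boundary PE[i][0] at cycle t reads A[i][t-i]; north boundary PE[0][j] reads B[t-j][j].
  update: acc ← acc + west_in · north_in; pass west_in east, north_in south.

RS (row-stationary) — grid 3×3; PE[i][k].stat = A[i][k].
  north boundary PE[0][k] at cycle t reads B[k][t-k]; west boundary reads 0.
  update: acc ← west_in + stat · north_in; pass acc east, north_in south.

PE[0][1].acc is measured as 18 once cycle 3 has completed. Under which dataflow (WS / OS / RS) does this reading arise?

Under WS (3×2), PE[0][1]:
  step 0 · PE0,1: acc=0; fwd→0 fwd↓0
  step 1 · PE0,1: acc=6; fwd→1 fwd↓6
  step 2 · PE0,1: acc=48; fwd→8 fwd↓48
  step 3 · PE0,1: acc=18; fwd→3 fwd↓18
Under OS (3×2), PE[0][1]:
  step 0 · PE0,1: acc=0; fwd→0 fwd↓0
  step 1 · PE0,1: acc=6; fwd→1 fwd↓6
  step 2 · PE0,1: acc=62; fwd→7 fwd↓8
  step 3 · PE0,1: acc=66; fwd→1 fwd↓4
Under RS (3×3), PE[0][1]:
  step 0 · PE0,1: acc=0; fwd→0 fwd↓0
  step 1 · PE0,1: acc=37; fwd→37 fwd↓4
  step 2 · PE0,1: acc=62; fwd→62 fwd↓8
  step 3 · PE0,1: acc=0; fwd→0 fwd↓0

dataflow = WS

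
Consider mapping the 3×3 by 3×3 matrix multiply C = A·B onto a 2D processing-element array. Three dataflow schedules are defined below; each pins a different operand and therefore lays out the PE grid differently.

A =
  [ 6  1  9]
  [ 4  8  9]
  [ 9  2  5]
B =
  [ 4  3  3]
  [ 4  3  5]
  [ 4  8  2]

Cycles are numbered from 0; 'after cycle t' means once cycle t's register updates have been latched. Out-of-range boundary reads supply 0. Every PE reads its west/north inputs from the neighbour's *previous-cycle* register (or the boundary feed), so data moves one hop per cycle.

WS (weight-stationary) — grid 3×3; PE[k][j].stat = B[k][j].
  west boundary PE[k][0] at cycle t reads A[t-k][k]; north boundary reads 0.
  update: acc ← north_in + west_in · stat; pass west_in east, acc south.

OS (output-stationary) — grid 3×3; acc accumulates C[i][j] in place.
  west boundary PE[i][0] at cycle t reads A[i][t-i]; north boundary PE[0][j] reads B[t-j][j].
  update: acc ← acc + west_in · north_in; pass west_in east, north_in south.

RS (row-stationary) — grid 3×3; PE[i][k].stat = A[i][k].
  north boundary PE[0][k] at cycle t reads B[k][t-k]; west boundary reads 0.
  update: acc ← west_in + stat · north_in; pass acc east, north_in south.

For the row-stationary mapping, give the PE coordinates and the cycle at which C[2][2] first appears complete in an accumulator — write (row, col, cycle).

RS: C[2][2] accumulates in PE[2][2]:
  [0] (2,2) acc=0 (h:0 v:0)
  [1] (2,2) acc=0 (h:0 v:0)
  [2] (2,2) acc=0 (h:0 v:0)
  [3] (2,2) acc=0 (h:0 v:0)
  [4] (2,2) acc=64 (h:64 v:4)
  [5] (2,2) acc=73 (h:73 v:8)
  [6] (2,2) acc=47 (h:47 v:2)

(row, col, cycle) = (2, 2, 6)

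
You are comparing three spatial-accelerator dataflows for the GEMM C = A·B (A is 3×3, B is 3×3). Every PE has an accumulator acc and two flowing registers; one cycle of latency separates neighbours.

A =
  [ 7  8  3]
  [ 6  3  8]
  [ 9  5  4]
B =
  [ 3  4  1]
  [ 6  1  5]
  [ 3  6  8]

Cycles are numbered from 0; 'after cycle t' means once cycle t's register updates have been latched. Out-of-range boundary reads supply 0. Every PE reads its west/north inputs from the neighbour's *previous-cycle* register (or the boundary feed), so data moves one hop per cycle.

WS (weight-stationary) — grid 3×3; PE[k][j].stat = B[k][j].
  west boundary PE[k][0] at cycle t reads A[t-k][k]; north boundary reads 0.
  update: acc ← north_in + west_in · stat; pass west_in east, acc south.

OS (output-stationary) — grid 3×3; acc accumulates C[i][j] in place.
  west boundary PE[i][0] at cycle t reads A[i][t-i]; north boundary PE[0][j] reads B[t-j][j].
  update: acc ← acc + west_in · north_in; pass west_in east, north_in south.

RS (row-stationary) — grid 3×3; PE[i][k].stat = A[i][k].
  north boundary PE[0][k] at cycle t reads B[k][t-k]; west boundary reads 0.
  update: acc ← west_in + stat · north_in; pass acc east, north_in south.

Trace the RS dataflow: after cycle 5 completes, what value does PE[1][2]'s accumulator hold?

RS 3×3: PE[1][2] cycle-by-cycle (with neighbour feeds):
  [0] (0,2) acc=0 (h:0 v:0)
  [0] (1,1) acc=0 (h:0 v:0)
  [0] (1,2) acc=0 (h:0 v:0)
  [1] (0,2) acc=0 (h:0 v:0)
  [1] (1,1) acc=0 (h:0 v:0)
  [1] (1,2) acc=0 (h:0 v:0)
  [2] (0,2) acc=78 (h:78 v:3)
  [2] (1,1) acc=36 (h:36 v:6)
  [2] (1,2) acc=0 (h:0 v:0)
  [3] (0,2) acc=54 (h:54 v:6)
  [3] (1,1) acc=27 (h:27 v:1)
  [3] (1,2) acc=60 (h:60 v:3)
  [4] (0,2) acc=71 (h:71 v:8)
  [4] (1,1) acc=21 (h:21 v:5)
  [4] (1,2) acc=75 (h:75 v:6)
  [5] (0,2) acc=0 (h:0 v:0)
  [5] (1,1) acc=0 (h:0 v:0)
  [5] (1,2) acc=85 (h:85 v:8)

PE[1][2].acc = 85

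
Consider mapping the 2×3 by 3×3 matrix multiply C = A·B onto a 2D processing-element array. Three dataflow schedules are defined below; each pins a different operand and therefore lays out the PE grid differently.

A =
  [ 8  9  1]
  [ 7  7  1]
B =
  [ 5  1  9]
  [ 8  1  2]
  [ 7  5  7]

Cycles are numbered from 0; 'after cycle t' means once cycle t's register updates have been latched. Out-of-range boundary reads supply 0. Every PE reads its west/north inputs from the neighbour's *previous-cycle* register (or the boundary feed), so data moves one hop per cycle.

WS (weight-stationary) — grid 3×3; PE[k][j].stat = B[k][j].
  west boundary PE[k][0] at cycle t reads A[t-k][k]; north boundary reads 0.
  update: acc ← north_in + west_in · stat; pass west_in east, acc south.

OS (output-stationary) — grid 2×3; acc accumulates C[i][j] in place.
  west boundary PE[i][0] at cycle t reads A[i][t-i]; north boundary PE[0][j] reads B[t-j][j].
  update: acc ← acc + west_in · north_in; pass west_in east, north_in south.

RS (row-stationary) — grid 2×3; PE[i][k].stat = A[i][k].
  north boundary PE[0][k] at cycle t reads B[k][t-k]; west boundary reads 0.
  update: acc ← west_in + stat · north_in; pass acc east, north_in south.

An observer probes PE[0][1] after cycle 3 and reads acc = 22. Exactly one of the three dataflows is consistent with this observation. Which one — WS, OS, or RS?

WS (3×3 grid), PE[0][1]:
  after 0 — PE[0][1] acc=0, pass-E 0, pass-S 0
  after 1 — PE[0][1] acc=8, pass-E 8, pass-S 8
  after 2 — PE[0][1] acc=7, pass-E 7, pass-S 7
  after 3 — PE[0][1] acc=0, pass-E 0, pass-S 0
OS (2×3 grid), PE[0][1]:
  after 0 — PE[0][1] acc=0, pass-E 0, pass-S 0
  after 1 — PE[0][1] acc=8, pass-E 8, pass-S 1
  after 2 — PE[0][1] acc=17, pass-E 9, pass-S 1
  after 3 — PE[0][1] acc=22, pass-E 1, pass-S 5
RS (2×3 grid), PE[0][1]:
  after 0 — PE[0][1] acc=0, pass-E 0, pass-S 0
  after 1 — PE[0][1] acc=112, pass-E 112, pass-S 8
  after 2 — PE[0][1] acc=17, pass-E 17, pass-S 1
  after 3 — PE[0][1] acc=90, pass-E 90, pass-S 2

dataflow = OS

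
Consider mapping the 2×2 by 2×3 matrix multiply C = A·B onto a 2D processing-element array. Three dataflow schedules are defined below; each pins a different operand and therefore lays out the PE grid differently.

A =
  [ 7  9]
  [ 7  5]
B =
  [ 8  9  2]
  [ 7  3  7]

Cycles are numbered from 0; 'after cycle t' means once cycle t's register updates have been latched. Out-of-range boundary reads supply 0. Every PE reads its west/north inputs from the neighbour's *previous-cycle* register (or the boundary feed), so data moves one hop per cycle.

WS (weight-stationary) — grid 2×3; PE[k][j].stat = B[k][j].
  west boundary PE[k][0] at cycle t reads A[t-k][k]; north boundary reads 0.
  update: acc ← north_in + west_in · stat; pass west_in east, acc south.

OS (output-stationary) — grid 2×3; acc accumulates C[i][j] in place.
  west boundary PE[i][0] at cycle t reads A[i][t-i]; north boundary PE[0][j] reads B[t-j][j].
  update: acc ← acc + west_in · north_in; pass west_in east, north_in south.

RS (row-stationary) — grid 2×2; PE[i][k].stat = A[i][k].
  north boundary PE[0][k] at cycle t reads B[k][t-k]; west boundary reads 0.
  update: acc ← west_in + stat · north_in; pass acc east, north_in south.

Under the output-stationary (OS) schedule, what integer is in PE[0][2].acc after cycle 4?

OS (2×3). Following PE[0][2] plus its west/north inputs:
  @0  [0,1]  acc 0  |  →0  ↓0
  @0  [0,2]  acc 0  |  →0  ↓0
  @1  [0,1]  acc 63  |  →7  ↓9
  @1  [0,2]  acc 0  |  →0  ↓0
  @2  [0,1]  acc 90  |  →9  ↓3
  @2  [0,2]  acc 14  |  →7  ↓2
  @3  [0,1]  acc 90  |  →0  ↓0
  @3  [0,2]  acc 77  |  →9  ↓7
  @4  [0,1]  acc 90  |  →0  ↓0
  @4  [0,2]  acc 77  |  →0  ↓0

PE[0][2].acc = 77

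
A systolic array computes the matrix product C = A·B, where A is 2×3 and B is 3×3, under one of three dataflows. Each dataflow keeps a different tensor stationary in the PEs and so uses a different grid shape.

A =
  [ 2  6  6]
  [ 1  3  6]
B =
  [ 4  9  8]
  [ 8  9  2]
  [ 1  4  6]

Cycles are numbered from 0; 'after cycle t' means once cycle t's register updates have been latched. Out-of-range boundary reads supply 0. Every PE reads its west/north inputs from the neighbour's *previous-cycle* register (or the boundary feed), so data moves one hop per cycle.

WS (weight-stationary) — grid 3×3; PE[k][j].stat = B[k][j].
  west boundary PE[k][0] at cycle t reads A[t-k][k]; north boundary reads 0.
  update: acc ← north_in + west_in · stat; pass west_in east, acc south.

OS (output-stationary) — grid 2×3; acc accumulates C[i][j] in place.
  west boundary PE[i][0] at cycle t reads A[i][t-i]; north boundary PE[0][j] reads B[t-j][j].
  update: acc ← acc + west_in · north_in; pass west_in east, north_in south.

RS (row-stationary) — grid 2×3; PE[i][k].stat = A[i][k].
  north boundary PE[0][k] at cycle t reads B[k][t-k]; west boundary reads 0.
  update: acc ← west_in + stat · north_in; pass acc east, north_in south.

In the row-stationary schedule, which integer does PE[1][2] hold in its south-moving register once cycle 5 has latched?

register = 6

RS (2×3). Following PE[1][2] plus its west/north inputs:
  [0] (0,2) acc=0 (h:0 v:0)
  [0] (1,1) acc=0 (h:0 v:0)
  [0] (1,2) acc=0 (h:0 v:0)
  [1] (0,2) acc=0 (h:0 v:0)
  [1] (1,1) acc=0 (h:0 v:0)
  [1] (1,2) acc=0 (h:0 v:0)
  [2] (0,2) acc=62 (h:62 v:1)
  [2] (1,1) acc=28 (h:28 v:8)
  [2] (1,2) acc=0 (h:0 v:0)
  [3] (0,2) acc=96 (h:96 v:4)
  [3] (1,1) acc=36 (h:36 v:9)
  [3] (1,2) acc=34 (h:34 v:1)
  [4] (0,2) acc=64 (h:64 v:6)
  [4] (1,1) acc=14 (h:14 v:2)
  [4] (1,2) acc=60 (h:60 v:4)
  [5] (0,2) acc=0 (h:0 v:0)
  [5] (1,1) acc=0 (h:0 v:0)
  [5] (1,2) acc=50 (h:50 v:6)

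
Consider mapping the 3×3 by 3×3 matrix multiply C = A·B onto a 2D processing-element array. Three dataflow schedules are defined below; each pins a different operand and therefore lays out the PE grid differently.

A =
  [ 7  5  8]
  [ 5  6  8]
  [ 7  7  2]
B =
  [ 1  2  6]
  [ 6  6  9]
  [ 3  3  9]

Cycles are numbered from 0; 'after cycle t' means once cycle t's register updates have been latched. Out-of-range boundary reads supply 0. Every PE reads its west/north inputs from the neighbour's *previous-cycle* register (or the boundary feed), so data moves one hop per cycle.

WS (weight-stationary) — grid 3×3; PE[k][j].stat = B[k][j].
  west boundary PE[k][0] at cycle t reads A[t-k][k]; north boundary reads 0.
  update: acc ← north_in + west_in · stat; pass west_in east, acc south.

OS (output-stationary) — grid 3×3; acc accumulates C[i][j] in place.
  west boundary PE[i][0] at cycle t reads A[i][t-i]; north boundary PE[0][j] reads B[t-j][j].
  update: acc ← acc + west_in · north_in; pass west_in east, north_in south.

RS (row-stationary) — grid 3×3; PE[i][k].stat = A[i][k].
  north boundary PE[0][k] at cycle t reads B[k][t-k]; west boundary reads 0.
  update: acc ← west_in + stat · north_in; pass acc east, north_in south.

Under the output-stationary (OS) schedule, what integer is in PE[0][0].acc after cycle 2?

Tracing OS — 3×3 array, target PE[0][0]:
  step 0 · PE0,0: acc=7; fwd→7 fwd↓1
  step 1 · PE0,0: acc=37; fwd→5 fwd↓6
  step 2 · PE0,0: acc=61; fwd→8 fwd↓3

PE[0][0].acc = 61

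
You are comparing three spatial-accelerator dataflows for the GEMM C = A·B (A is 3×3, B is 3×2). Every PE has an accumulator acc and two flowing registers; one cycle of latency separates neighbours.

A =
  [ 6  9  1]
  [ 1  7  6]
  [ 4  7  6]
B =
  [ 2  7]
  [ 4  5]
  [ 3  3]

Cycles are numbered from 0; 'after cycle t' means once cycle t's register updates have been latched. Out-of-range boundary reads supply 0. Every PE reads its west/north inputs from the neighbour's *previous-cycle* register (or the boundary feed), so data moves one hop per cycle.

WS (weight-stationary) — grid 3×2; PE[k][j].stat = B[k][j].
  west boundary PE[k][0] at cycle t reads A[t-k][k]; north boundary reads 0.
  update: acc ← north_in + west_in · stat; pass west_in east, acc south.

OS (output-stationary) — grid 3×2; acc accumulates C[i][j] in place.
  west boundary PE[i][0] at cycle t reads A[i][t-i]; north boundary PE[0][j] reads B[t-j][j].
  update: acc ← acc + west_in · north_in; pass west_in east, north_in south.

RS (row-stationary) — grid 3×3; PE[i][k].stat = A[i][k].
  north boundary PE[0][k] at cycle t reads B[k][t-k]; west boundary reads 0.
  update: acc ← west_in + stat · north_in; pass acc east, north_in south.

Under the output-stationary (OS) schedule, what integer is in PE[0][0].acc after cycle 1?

PE[0][0].acc = 48

Tracing OS — 3×2 array, target PE[0][0]:
  step 0 · PE0,0: acc=12; fwd→6 fwd↓2
  step 1 · PE0,0: acc=48; fwd→9 fwd↓4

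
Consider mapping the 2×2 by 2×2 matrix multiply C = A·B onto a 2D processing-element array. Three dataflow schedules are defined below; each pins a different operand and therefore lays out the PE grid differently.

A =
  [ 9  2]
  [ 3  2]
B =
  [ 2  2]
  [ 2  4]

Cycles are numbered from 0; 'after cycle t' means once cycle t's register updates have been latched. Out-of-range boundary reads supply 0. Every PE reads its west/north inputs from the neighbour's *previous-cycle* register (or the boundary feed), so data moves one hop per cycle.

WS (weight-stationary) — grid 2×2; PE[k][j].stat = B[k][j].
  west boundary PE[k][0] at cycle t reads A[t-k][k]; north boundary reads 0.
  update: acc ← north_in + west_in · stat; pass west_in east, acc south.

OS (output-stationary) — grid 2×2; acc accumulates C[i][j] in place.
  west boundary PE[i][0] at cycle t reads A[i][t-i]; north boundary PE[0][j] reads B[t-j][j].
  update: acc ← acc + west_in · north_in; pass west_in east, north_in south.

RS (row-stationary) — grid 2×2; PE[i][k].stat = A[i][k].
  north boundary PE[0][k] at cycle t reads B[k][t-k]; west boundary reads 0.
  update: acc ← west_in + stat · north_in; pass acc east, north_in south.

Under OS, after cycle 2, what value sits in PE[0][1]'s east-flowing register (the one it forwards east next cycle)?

register = 2

OS 2×2: PE[0][1] cycle-by-cycle (with neighbour feeds):
  t=0 PE[0][0]: acc=18 h=9 v=2
  t=0 PE[0][1]: acc=0 h=0 v=0
  t=1 PE[0][0]: acc=22 h=2 v=2
  t=1 PE[0][1]: acc=18 h=9 v=2
  t=2 PE[0][0]: acc=22 h=0 v=0
  t=2 PE[0][1]: acc=26 h=2 v=4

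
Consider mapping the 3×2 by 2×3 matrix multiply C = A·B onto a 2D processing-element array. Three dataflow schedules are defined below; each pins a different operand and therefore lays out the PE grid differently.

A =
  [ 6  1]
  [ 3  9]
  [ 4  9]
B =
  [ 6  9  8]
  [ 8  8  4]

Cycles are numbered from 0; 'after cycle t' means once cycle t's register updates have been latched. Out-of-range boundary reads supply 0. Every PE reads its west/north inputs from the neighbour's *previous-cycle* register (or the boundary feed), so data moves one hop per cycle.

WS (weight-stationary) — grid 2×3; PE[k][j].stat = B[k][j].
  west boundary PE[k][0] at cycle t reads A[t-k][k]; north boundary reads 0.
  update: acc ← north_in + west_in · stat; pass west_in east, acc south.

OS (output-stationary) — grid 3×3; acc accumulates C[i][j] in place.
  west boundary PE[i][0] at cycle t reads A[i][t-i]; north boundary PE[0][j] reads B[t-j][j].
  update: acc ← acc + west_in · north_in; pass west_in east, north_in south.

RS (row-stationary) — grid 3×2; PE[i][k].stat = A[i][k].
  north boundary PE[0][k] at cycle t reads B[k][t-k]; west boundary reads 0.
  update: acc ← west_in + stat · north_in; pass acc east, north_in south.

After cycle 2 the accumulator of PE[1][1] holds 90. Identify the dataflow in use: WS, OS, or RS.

— WS: 2×3; PE[1][1] trace:
  [0] (1,1) acc=0 (h:0 v:0)
  [1] (1,1) acc=0 (h:0 v:0)
  [2] (1,1) acc=62 (h:1 v:62)
— OS: 3×3; PE[1][1] trace:
  [0] (1,1) acc=0 (h:0 v:0)
  [1] (1,1) acc=0 (h:0 v:0)
  [2] (1,1) acc=27 (h:3 v:9)
— RS: 3×2; PE[1][1] trace:
  [0] (1,1) acc=0 (h:0 v:0)
  [1] (1,1) acc=0 (h:0 v:0)
  [2] (1,1) acc=90 (h:90 v:8)

dataflow = RS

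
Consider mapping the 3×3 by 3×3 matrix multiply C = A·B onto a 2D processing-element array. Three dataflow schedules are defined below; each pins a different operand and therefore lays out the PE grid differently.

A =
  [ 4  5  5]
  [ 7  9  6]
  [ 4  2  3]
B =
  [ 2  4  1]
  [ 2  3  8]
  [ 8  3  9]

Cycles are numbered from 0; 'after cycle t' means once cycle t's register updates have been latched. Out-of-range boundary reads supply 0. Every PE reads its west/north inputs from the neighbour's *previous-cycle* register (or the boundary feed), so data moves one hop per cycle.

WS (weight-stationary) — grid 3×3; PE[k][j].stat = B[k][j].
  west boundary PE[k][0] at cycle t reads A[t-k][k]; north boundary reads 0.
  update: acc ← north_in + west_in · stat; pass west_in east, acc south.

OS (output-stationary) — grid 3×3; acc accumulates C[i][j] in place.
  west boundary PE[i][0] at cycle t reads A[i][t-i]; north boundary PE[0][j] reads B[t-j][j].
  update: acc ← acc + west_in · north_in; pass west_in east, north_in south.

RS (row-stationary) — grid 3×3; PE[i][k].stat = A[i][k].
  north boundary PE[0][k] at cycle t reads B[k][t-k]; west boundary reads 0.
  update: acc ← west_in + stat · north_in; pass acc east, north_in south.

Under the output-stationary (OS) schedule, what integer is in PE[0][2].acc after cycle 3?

Tracing OS — 3×3 array, target PE[0][2]:
  0: (0,1).acc=0  regs=<0,0>
  0: (0,2).acc=0  regs=<0,0>
  1: (0,1).acc=16  regs=<4,4>
  1: (0,2).acc=0  regs=<0,0>
  2: (0,1).acc=31  regs=<5,3>
  2: (0,2).acc=4  regs=<4,1>
  3: (0,1).acc=46  regs=<5,3>
  3: (0,2).acc=44  regs=<5,8>

PE[0][2].acc = 44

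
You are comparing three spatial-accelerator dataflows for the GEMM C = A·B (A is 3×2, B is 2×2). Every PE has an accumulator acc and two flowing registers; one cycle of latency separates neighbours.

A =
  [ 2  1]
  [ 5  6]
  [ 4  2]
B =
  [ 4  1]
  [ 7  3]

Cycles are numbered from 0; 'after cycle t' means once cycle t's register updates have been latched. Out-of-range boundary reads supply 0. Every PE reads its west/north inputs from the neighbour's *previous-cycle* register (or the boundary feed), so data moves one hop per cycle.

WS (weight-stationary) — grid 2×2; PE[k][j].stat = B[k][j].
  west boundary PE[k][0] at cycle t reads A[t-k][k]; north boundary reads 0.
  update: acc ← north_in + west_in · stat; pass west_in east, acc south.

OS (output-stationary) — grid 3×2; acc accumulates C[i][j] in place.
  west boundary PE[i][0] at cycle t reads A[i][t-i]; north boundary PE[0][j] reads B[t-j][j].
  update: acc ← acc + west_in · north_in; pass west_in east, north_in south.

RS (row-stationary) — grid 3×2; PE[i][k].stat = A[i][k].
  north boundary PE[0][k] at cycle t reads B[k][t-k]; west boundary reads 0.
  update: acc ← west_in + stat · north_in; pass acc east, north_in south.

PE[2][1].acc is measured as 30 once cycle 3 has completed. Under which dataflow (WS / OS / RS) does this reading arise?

dataflow = RS

WS (2×2): PE[2][1] does not exist.
— OS: 3×2; PE[2][1] trace:
  after 0 — PE[2][1] acc=0, pass-E 0, pass-S 0
  after 1 — PE[2][1] acc=0, pass-E 0, pass-S 0
  after 2 — PE[2][1] acc=0, pass-E 0, pass-S 0
  after 3 — PE[2][1] acc=4, pass-E 4, pass-S 1
— RS: 3×2; PE[2][1] trace:
  after 0 — PE[2][1] acc=0, pass-E 0, pass-S 0
  after 1 — PE[2][1] acc=0, pass-E 0, pass-S 0
  after 2 — PE[2][1] acc=0, pass-E 0, pass-S 0
  after 3 — PE[2][1] acc=30, pass-E 30, pass-S 7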